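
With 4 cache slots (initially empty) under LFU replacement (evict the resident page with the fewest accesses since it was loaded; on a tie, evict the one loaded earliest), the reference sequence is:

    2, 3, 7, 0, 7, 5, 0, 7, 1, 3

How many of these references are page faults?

2 → miss, frames (2)
3 → miss, frames (2 3)
7 → miss, frames (2 3 7)
0 → miss, frames (2 3 7 0)
7 → hit
5 → miss, evict 2, frames (3 7 0 5)
0 → hit
7 → hit
1 → miss, evict 3, frames (7 0 5 1)
3 → miss, evict 5, frames (7 0 1 3)
Page faults: 7.

7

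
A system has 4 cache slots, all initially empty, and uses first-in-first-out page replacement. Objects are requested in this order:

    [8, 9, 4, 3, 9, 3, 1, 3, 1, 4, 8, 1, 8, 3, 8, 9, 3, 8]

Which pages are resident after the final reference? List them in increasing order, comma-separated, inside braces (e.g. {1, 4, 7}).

8 → fault, frames [8]
9 → fault, frames [8, 9]
4 → fault, frames [8, 9, 4]
3 → fault, frames [8, 9, 4, 3]
9 → hit
3 → hit
1 → fault, evict 8, frames [9, 4, 3, 1]
3 → hit
1 → hit
4 → hit
8 → fault, evict 9, frames [4, 3, 1, 8]
1 → hit
8 → hit
3 → hit
8 → hit
9 → fault, evict 4, frames [3, 1, 8, 9]
3 → hit
8 → hit

{1, 3, 8, 9}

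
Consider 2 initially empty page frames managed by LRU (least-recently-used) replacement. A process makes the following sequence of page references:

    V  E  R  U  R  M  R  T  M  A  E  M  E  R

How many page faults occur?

V → fault, frames (V)
E → fault, frames (V E)
R → fault, evict V, frames (E R)
U → fault, evict E, frames (R U)
R → hit
M → fault, evict U, frames (R M)
R → hit
T → fault, evict M, frames (R T)
M → fault, evict R, frames (T M)
A → fault, evict T, frames (M A)
E → fault, evict M, frames (A E)
M → fault, evict A, frames (E M)
E → hit
R → fault, evict M, frames (E R)
Page faults: 11.

11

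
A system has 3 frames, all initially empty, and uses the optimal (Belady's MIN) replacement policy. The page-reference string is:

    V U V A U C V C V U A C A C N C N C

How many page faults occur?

V -> miss, frames {V}
U -> miss, frames {V,U}
V -> hit
A -> miss, frames {V,U,A}
U -> hit
C -> miss, evict A, frames {V,U,C}
V -> hit
C -> hit
V -> hit
U -> hit
A -> miss, evict U, frames {V,C,A}
C -> hit
A -> hit
C -> hit
N -> miss, evict A, frames {V,C,N}
C -> hit
N -> hit
C -> hit
Page faults: 6.

6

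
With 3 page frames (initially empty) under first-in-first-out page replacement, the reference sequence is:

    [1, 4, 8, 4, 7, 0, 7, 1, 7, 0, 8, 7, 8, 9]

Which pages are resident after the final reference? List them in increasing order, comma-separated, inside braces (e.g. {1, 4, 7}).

1 -> fault, frames {1}
4 -> fault, frames {1,4}
8 -> fault, frames {1,4,8}
4 -> hit
7 -> fault, evict 1, frames {4,8,7}
0 -> fault, evict 4, frames {8,7,0}
7 -> hit
1 -> fault, evict 8, frames {7,0,1}
7 -> hit
0 -> hit
8 -> fault, evict 7, frames {0,1,8}
7 -> fault, evict 0, frames {1,8,7}
8 -> hit
9 -> fault, evict 1, frames {8,7,9}

{7, 8, 9}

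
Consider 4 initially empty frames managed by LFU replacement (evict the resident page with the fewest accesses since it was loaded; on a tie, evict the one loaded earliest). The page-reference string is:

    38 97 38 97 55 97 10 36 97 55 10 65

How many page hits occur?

38 -> fault, frames [38]
97 -> fault, frames [38, 97]
38 -> hit
97 -> hit
55 -> fault, frames [38, 97, 55]
97 -> hit
10 -> fault, frames [38, 97, 55, 10]
36 -> fault, evict 55, frames [38, 97, 10, 36]
97 -> hit
55 -> fault, evict 10, frames [38, 97, 36, 55]
10 -> fault, evict 36, frames [38, 97, 55, 10]
65 -> fault, evict 55, frames [38, 97, 10, 65]
Hits: 4.

4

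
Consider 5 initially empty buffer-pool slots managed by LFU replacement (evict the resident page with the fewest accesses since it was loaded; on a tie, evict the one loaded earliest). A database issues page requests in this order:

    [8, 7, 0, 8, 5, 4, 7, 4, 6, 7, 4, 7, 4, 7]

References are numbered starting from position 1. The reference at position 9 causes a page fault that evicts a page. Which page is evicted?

0

pos 1: 8: miss, frames [8]
pos 2: 7: miss, frames [8, 7]
pos 3: 0: miss, frames [8, 7, 0]
pos 4: 8: hit
pos 5: 5: miss, frames [8, 7, 0, 5]
pos 6: 4: miss, frames [8, 7, 0, 5, 4]
pos 7: 7: hit
pos 8: 4: hit
pos 9: 6: miss, evict 0, frames [8, 7, 5, 4, 6]
At position 9, page 0 is evicted.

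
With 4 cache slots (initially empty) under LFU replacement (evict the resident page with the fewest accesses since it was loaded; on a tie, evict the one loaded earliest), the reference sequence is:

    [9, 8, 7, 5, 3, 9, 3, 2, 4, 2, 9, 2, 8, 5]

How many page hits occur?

9: miss, frames {9}
8: miss, frames {9,8}
7: miss, frames {9,8,7}
5: miss, frames {9,8,7,5}
3: miss, evict 9, frames {8,7,5,3}
9: miss, evict 8, frames {7,5,3,9}
3: hit
2: miss, evict 7, frames {5,3,9,2}
4: miss, evict 5, frames {3,9,2,4}
2: hit
9: hit
2: hit
8: miss, evict 4, frames {3,9,2,8}
5: miss, evict 8, frames {3,9,2,5}
Hits: 4.

4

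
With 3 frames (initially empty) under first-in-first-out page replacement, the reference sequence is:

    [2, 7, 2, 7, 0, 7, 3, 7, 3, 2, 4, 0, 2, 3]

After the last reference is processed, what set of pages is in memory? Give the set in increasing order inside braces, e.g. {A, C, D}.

{0, 3, 4}

2 -> fault, frames [2]
7 -> fault, frames [2, 7]
2 -> hit
7 -> hit
0 -> fault, frames [2, 7, 0]
7 -> hit
3 -> fault, evict 2, frames [7, 0, 3]
7 -> hit
3 -> hit
2 -> fault, evict 7, frames [0, 3, 2]
4 -> fault, evict 0, frames [3, 2, 4]
0 -> fault, evict 3, frames [2, 4, 0]
2 -> hit
3 -> fault, evict 2, frames [4, 0, 3]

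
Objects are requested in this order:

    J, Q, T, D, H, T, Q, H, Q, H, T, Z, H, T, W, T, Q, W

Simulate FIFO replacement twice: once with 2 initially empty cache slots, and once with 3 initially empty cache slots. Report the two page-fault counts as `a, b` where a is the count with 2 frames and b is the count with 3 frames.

2 frames: F F F F F F F F . . F F F F F . F . → 14 faults.
3 frames: F F F F F . F . . . F F F . F F F . → 12 faults.
12 < 14: adding a frame reduced faults, as is typical.

14, 12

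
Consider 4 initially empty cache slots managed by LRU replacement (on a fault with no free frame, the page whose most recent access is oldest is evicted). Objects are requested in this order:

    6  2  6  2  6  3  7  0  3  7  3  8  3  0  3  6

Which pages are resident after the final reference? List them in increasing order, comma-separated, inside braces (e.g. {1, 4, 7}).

6 → fault, frames [6]
2 → fault, frames [6, 2]
6 → hit
2 → hit
6 → hit
3 → fault, frames [2, 6, 3]
7 → fault, frames [2, 6, 3, 7]
0 → fault, evict 2, frames [6, 3, 7, 0]
3 → hit
7 → hit
3 → hit
8 → fault, evict 6, frames [0, 7, 3, 8]
3 → hit
0 → hit
3 → hit
6 → fault, evict 7, frames [8, 0, 3, 6]

{0, 3, 6, 8}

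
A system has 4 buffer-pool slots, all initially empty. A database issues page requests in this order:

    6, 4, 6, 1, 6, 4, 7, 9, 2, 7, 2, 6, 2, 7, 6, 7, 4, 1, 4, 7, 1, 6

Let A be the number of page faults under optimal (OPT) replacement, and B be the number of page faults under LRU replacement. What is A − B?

-2

Under OPT: F F . F . . F F F . . . . . . . . F . . . . → 7 faults.
Under LRU: F F . F . . F F F . . F . . . . F F . . . . → 9 faults.
A − B = 7 − 9 = -2.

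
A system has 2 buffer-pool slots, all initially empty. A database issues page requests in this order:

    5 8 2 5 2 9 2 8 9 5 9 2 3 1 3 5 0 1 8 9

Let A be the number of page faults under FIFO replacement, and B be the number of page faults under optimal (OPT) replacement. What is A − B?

Under FIFO: F F F F . F F F F F . F F F . F F F F F → 17 faults.
Under OPT: F F F . . F . F . F . F F F . F F . F F → 13 faults.
A − B = 17 − 13 = 4.

4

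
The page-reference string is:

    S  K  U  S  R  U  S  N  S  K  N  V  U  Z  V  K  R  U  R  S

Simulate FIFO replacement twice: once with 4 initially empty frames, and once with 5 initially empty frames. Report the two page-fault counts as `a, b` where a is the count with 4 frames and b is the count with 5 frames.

12, 11

4 frames: F F F . F . . F F F . F F F . . F . . F → 12 faults.
5 frames: F F F . F . . F . . . F . F . F . F F F → 11 faults.
11 < 12: adding a frame reduced faults, as is typical.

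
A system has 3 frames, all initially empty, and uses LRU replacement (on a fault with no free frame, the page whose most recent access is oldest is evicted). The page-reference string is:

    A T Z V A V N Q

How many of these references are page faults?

A: miss, frames {A}
T: miss, frames {A,T}
Z: miss, frames {A,T,Z}
V: miss, evict A, frames {T,Z,V}
A: miss, evict T, frames {Z,V,A}
V: hit
N: miss, evict Z, frames {A,V,N}
Q: miss, evict A, frames {V,N,Q}
Page faults: 7.

7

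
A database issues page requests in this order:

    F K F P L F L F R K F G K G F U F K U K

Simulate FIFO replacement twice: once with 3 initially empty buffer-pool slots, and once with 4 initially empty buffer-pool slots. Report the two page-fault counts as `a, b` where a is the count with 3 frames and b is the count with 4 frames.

3 frames: F F . F F F . . F F . F . . F F . F . . → 11 faults.
4 frames: F F . F F . . . F . F F F . . F . . . . → 9 faults.
9 < 11: adding a frame reduced faults, as is typical.

11, 9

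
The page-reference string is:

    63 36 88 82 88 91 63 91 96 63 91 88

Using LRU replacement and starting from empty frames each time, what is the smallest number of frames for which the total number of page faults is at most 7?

f=1: 12 faults
f=2: 10 faults
f=3: 8 faults
f=4: 7 faults
f=5: 6 faults
f=6: 6 faults
Smallest f with faults ≤ 7 is 4.

4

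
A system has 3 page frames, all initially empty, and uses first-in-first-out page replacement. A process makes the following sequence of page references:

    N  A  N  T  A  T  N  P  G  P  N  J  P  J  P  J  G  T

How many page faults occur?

N: fault, frames {N}
A: fault, frames {N,A}
N: hit
T: fault, frames {N,A,T}
A: hit
T: hit
N: hit
P: fault, evict N, frames {A,T,P}
G: fault, evict A, frames {T,P,G}
P: hit
N: fault, evict T, frames {P,G,N}
J: fault, evict P, frames {G,N,J}
P: fault, evict G, frames {N,J,P}
J: hit
P: hit
J: hit
G: fault, evict N, frames {J,P,G}
T: fault, evict J, frames {P,G,T}
Page faults: 10.

10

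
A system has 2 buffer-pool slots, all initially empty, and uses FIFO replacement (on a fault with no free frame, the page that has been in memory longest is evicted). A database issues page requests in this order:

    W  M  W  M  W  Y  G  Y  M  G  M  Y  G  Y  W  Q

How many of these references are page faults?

W → miss, frames [W]
M → miss, frames [W, M]
W → hit
M → hit
W → hit
Y → miss, evict W, frames [M, Y]
G → miss, evict M, frames [Y, G]
Y → hit
M → miss, evict Y, frames [G, M]
G → hit
M → hit
Y → miss, evict G, frames [M, Y]
G → miss, evict M, frames [Y, G]
Y → hit
W → miss, evict Y, frames [G, W]
Q → miss, evict G, frames [W, Q]
Page faults: 9.

9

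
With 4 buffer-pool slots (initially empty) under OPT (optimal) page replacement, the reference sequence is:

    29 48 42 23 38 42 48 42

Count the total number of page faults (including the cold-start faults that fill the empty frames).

5

29 -> miss, frames [29]
48 -> miss, frames [29, 48]
42 -> miss, frames [29, 48, 42]
23 -> miss, frames [29, 48, 42, 23]
38 -> miss, evict 23, frames [29, 48, 42, 38]
42 -> hit
48 -> hit
42 -> hit
Page faults: 5.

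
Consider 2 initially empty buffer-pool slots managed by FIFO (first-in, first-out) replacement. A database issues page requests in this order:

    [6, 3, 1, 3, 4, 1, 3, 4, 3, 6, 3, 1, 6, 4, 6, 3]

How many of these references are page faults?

6: miss, frames [6]
3: miss, frames [6, 3]
1: miss, evict 6, frames [3, 1]
3: hit
4: miss, evict 3, frames [1, 4]
1: hit
3: miss, evict 1, frames [4, 3]
4: hit
3: hit
6: miss, evict 4, frames [3, 6]
3: hit
1: miss, evict 3, frames [6, 1]
6: hit
4: miss, evict 6, frames [1, 4]
6: miss, evict 1, frames [4, 6]
3: miss, evict 4, frames [6, 3]
Page faults: 10.

10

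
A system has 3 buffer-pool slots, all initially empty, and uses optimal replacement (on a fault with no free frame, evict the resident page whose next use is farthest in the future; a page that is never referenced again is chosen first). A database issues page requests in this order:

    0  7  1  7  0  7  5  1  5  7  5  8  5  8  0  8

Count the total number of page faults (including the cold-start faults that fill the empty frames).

6

0: fault, frames [0]
7: fault, frames [0, 7]
1: fault, frames [0, 7, 1]
7: hit
0: hit
7: hit
5: fault, evict 0, frames [7, 1, 5]
1: hit
5: hit
7: hit
5: hit
8: fault, evict 1, frames [7, 5, 8]
5: hit
8: hit
0: fault, evict 5, frames [7, 8, 0]
8: hit
Page faults: 6.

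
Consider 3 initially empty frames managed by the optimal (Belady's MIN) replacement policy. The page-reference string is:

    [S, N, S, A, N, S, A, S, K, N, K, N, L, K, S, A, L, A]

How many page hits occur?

S -> fault, frames [S]
N -> fault, frames [S, N]
S -> hit
A -> fault, frames [S, N, A]
N -> hit
S -> hit
A -> hit
S -> hit
K -> fault, evict A, frames [S, N, K]
N -> hit
K -> hit
N -> hit
L -> fault, evict N, frames [S, K, L]
K -> hit
S -> hit
A -> fault, evict K, frames [S, L, A]
L -> hit
A -> hit
Hits: 12.

12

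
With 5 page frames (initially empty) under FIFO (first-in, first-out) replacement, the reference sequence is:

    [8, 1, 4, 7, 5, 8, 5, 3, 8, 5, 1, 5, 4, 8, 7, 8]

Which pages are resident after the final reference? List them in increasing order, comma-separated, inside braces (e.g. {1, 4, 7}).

8 -> fault, frames {8}
1 -> fault, frames {8,1}
4 -> fault, frames {8,1,4}
7 -> fault, frames {8,1,4,7}
5 -> fault, frames {8,1,4,7,5}
8 -> hit
5 -> hit
3 -> fault, evict 8, frames {1,4,7,5,3}
8 -> fault, evict 1, frames {4,7,5,3,8}
5 -> hit
1 -> fault, evict 4, frames {7,5,3,8,1}
5 -> hit
4 -> fault, evict 7, frames {5,3,8,1,4}
8 -> hit
7 -> fault, evict 5, frames {3,8,1,4,7}
8 -> hit

{1, 3, 4, 7, 8}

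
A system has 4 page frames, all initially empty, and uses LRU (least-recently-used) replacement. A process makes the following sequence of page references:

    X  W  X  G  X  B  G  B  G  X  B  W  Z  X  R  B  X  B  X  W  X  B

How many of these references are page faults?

8

X: fault, frames [X]
W: fault, frames [X, W]
X: hit
G: fault, frames [W, X, G]
X: hit
B: fault, frames [W, G, X, B]
G: hit
B: hit
G: hit
X: hit
B: hit
W: hit
Z: fault, evict G, frames [X, B, W, Z]
X: hit
R: fault, evict B, frames [W, Z, X, R]
B: fault, evict W, frames [Z, X, R, B]
X: hit
B: hit
X: hit
W: fault, evict Z, frames [R, B, X, W]
X: hit
B: hit
Page faults: 8.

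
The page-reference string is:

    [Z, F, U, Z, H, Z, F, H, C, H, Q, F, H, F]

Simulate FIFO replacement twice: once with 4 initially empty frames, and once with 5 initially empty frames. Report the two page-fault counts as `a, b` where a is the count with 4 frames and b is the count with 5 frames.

4 frames: F F F . F . . . F . F F . . → 7 faults.
5 frames: F F F . F . . . F . F . . . → 6 faults.
6 < 7: adding a frame reduced faults, as is typical.

7, 6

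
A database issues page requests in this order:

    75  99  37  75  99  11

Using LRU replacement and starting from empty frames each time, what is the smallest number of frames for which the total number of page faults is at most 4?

3

f=1: 6 faults
f=2: 6 faults
f=3: 4 faults
f=4: 4 faults
Smallest f with faults ≤ 4 is 3.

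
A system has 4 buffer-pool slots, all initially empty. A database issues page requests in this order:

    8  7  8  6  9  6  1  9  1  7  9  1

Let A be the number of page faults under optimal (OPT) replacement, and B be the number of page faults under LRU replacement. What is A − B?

Under OPT: F F . F F . F . . . . . → 5 faults.
Under LRU: F F . F F . F . . F . . → 6 faults.
A − B = 5 − 6 = -1.

-1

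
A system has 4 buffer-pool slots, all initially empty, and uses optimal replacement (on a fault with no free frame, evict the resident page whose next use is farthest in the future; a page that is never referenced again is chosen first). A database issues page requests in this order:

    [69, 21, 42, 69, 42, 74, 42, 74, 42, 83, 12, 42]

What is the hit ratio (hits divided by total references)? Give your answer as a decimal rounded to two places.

0.50

69: fault, frames (69)
21: fault, frames (69 21)
42: fault, frames (69 21 42)
69: hit
42: hit
74: fault, frames (69 21 42 74)
42: hit
74: hit
42: hit
83: fault, evict 74, frames (69 21 42 83)
12: fault, evict 83, frames (69 21 42 12)
42: hit
Hits: 6 of 12 references → 6/12 = 0.5000.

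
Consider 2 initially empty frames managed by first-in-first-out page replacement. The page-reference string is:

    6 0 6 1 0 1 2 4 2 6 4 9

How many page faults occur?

6 -> miss, frames {6}
0 -> miss, frames {6,0}
6 -> hit
1 -> miss, evict 6, frames {0,1}
0 -> hit
1 -> hit
2 -> miss, evict 0, frames {1,2}
4 -> miss, evict 1, frames {2,4}
2 -> hit
6 -> miss, evict 2, frames {4,6}
4 -> hit
9 -> miss, evict 4, frames {6,9}
Page faults: 7.

7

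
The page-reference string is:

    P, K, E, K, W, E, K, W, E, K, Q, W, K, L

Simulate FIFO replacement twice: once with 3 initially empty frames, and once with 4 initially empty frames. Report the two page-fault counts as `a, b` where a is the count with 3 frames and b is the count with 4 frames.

3 frames: F F F . F . . . . . F . F F → 7 faults.
4 frames: F F F . F . . . . . F . . F → 6 faults.
6 < 7: adding a frame reduced faults, as is typical.

7, 6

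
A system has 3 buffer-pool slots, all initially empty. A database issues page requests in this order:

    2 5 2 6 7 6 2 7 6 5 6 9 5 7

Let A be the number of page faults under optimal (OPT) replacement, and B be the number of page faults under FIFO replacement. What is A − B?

-3

Under OPT: F F . F F . . . . F . F . . → 6 faults.
Under FIFO: F F . F F . F . . F F F . F → 9 faults.
A − B = 6 − 9 = -3.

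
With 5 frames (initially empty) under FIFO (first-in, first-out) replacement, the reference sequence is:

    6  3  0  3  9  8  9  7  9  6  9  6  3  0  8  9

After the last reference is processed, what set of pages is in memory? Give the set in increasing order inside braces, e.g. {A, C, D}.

{0, 3, 6, 7, 9}

6 → miss, frames (6)
3 → miss, frames (6 3)
0 → miss, frames (6 3 0)
3 → hit
9 → miss, frames (6 3 0 9)
8 → miss, frames (6 3 0 9 8)
9 → hit
7 → miss, evict 6, frames (3 0 9 8 7)
9 → hit
6 → miss, evict 3, frames (0 9 8 7 6)
9 → hit
6 → hit
3 → miss, evict 0, frames (9 8 7 6 3)
0 → miss, evict 9, frames (8 7 6 3 0)
8 → hit
9 → miss, evict 8, frames (7 6 3 0 9)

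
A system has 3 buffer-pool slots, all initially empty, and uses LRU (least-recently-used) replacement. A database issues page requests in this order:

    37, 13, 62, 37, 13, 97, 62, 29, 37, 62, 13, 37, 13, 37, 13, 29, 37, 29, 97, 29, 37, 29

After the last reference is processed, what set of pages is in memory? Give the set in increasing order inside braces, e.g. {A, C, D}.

37: miss, frames {37}
13: miss, frames {37,13}
62: miss, frames {37,13,62}
37: hit
13: hit
97: miss, evict 62, frames {37,13,97}
62: miss, evict 37, frames {13,97,62}
29: miss, evict 13, frames {97,62,29}
37: miss, evict 97, frames {62,29,37}
62: hit
13: miss, evict 29, frames {37,62,13}
37: hit
13: hit
37: hit
13: hit
29: miss, evict 62, frames {37,13,29}
37: hit
29: hit
97: miss, evict 13, frames {37,29,97}
29: hit
37: hit
29: hit

{29, 37, 97}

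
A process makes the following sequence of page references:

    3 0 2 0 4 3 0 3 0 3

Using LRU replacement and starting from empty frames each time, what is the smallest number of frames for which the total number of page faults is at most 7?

2

f=1: 10 faults
f=2: 6 faults
f=3: 5 faults
f=4: 4 faults
Smallest f with faults ≤ 7 is 2.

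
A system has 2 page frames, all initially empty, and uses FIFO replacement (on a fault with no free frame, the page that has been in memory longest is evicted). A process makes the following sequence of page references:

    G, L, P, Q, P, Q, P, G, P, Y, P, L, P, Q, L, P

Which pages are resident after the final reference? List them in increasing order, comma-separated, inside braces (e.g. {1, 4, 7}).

G → fault, frames (G)
L → fault, frames (G L)
P → fault, evict G, frames (L P)
Q → fault, evict L, frames (P Q)
P → hit
Q → hit
P → hit
G → fault, evict P, frames (Q G)
P → fault, evict Q, frames (G P)
Y → fault, evict G, frames (P Y)
P → hit
L → fault, evict P, frames (Y L)
P → fault, evict Y, frames (L P)
Q → fault, evict L, frames (P Q)
L → fault, evict P, frames (Q L)
P → fault, evict Q, frames (L P)

{L, P}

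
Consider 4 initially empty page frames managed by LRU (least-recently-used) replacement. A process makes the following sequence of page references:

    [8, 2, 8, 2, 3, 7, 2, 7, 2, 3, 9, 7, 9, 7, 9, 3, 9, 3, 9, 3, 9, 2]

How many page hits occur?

8 -> fault, frames [8]
2 -> fault, frames [8, 2]
8 -> hit
2 -> hit
3 -> fault, frames [8, 2, 3]
7 -> fault, frames [8, 2, 3, 7]
2 -> hit
7 -> hit
2 -> hit
3 -> hit
9 -> fault, evict 8, frames [7, 2, 3, 9]
7 -> hit
9 -> hit
7 -> hit
9 -> hit
3 -> hit
9 -> hit
3 -> hit
9 -> hit
3 -> hit
9 -> hit
2 -> hit
Hits: 17.

17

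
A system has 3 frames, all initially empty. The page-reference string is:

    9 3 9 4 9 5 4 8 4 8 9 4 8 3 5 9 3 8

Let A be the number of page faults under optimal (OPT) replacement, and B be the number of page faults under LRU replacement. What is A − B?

Under OPT: F F . F . F . F . . . . . F F . . F → 8 faults.
Under LRU: F F . F . F . F . . F . . F F F . F → 10 faults.
A − B = 8 − 10 = -2.

-2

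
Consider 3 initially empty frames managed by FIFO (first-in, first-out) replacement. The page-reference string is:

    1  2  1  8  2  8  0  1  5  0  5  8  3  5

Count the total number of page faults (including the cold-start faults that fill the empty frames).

1 → fault, frames (1)
2 → fault, frames (1 2)
1 → hit
8 → fault, frames (1 2 8)
2 → hit
8 → hit
0 → fault, evict 1, frames (2 8 0)
1 → fault, evict 2, frames (8 0 1)
5 → fault, evict 8, frames (0 1 5)
0 → hit
5 → hit
8 → fault, evict 0, frames (1 5 8)
3 → fault, evict 1, frames (5 8 3)
5 → hit
Page faults: 8.

8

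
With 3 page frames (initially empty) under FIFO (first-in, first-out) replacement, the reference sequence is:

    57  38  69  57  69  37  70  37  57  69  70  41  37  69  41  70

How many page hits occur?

6

57: fault, frames (57)
38: fault, frames (57 38)
69: fault, frames (57 38 69)
57: hit
69: hit
37: fault, evict 57, frames (38 69 37)
70: fault, evict 38, frames (69 37 70)
37: hit
57: fault, evict 69, frames (37 70 57)
69: fault, evict 37, frames (70 57 69)
70: hit
41: fault, evict 70, frames (57 69 41)
37: fault, evict 57, frames (69 41 37)
69: hit
41: hit
70: fault, evict 69, frames (41 37 70)
Hits: 6.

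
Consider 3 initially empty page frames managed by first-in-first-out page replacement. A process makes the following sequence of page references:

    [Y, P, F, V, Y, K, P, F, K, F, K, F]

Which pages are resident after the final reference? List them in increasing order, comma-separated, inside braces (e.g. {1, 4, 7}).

Y -> fault, frames (Y)
P -> fault, frames (Y P)
F -> fault, frames (Y P F)
V -> fault, evict Y, frames (P F V)
Y -> fault, evict P, frames (F V Y)
K -> fault, evict F, frames (V Y K)
P -> fault, evict V, frames (Y K P)
F -> fault, evict Y, frames (K P F)
K -> hit
F -> hit
K -> hit
F -> hit

{F, K, P}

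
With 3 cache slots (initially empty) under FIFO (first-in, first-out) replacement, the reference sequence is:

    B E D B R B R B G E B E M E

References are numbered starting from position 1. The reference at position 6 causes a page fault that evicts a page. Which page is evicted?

pos 1: B: fault, frames [B]
pos 2: E: fault, frames [B, E]
pos 3: D: fault, frames [B, E, D]
pos 4: B: hit
pos 5: R: fault, evict B, frames [E, D, R]
pos 6: B: fault, evict E, frames [D, R, B]
At position 6, page E is evicted.

E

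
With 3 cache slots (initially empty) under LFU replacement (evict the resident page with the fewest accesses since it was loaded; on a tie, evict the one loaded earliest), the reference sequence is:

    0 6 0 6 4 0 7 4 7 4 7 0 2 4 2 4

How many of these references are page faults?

0 -> miss, frames [0]
6 -> miss, frames [0, 6]
0 -> hit
6 -> hit
4 -> miss, frames [0, 6, 4]
0 -> hit
7 -> miss, evict 4, frames [0, 6, 7]
4 -> miss, evict 7, frames [0, 6, 4]
7 -> miss, evict 4, frames [0, 6, 7]
4 -> miss, evict 7, frames [0, 6, 4]
7 -> miss, evict 4, frames [0, 6, 7]
0 -> hit
2 -> miss, evict 7, frames [0, 6, 2]
4 -> miss, evict 2, frames [0, 6, 4]
2 -> miss, evict 4, frames [0, 6, 2]
4 -> miss, evict 2, frames [0, 6, 4]
Page faults: 12.

12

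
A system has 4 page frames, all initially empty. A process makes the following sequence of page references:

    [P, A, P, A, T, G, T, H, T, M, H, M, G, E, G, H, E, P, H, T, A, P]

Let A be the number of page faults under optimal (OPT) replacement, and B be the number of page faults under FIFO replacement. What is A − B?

-1

Under OPT: F F . . F F . F . F . . . F . . . . . F F . → 9 faults.
Under FIFO: F F . . F F . F . F . . . F . . . F . F F . → 10 faults.
A − B = 9 − 10 = -1.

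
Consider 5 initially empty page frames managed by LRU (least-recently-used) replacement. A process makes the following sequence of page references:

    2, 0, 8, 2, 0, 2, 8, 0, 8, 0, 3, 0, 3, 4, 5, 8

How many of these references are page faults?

2 -> miss, frames [2]
0 -> miss, frames [2, 0]
8 -> miss, frames [2, 0, 8]
2 -> hit
0 -> hit
2 -> hit
8 -> hit
0 -> hit
8 -> hit
0 -> hit
3 -> miss, frames [2, 8, 0, 3]
0 -> hit
3 -> hit
4 -> miss, frames [2, 8, 0, 3, 4]
5 -> miss, evict 2, frames [8, 0, 3, 4, 5]
8 -> hit
Page faults: 6.

6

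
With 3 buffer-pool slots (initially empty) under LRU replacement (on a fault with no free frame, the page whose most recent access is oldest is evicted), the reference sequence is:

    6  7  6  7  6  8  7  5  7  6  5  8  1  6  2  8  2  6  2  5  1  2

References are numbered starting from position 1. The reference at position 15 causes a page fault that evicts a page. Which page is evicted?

8

pos 1: 6 -> fault, frames (6)
pos 2: 7 -> fault, frames (6 7)
pos 3: 6 -> hit
pos 4: 7 -> hit
pos 5: 6 -> hit
pos 6: 8 -> fault, frames (7 6 8)
pos 7: 7 -> hit
pos 8: 5 -> fault, evict 6, frames (8 7 5)
pos 9: 7 -> hit
pos 10: 6 -> fault, evict 8, frames (5 7 6)
pos 11: 5 -> hit
pos 12: 8 -> fault, evict 7, frames (6 5 8)
pos 13: 1 -> fault, evict 6, frames (5 8 1)
pos 14: 6 -> fault, evict 5, frames (8 1 6)
pos 15: 2 -> fault, evict 8, frames (1 6 2)
At position 15, page 8 is evicted.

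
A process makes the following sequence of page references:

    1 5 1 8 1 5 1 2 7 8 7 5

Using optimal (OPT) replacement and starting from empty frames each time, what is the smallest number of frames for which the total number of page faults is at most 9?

f=1: 12 faults
f=2: 8 faults
f=3: 5 faults
f=4: 5 faults
f=5: 5 faults
Smallest f with faults ≤ 9 is 2.

2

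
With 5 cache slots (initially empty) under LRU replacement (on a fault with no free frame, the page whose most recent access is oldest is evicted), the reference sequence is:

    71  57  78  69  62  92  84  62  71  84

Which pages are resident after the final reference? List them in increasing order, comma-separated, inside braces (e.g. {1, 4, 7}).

{62, 69, 71, 84, 92}

71: fault, frames [71]
57: fault, frames [71, 57]
78: fault, frames [71, 57, 78]
69: fault, frames [71, 57, 78, 69]
62: fault, frames [71, 57, 78, 69, 62]
92: fault, evict 71, frames [57, 78, 69, 62, 92]
84: fault, evict 57, frames [78, 69, 62, 92, 84]
62: hit
71: fault, evict 78, frames [69, 92, 84, 62, 71]
84: hit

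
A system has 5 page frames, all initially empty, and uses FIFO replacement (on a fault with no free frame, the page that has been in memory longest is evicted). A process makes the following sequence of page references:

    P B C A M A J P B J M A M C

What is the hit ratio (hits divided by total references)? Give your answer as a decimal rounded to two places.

P -> fault, frames [P]
B -> fault, frames [P, B]
C -> fault, frames [P, B, C]
A -> fault, frames [P, B, C, A]
M -> fault, frames [P, B, C, A, M]
A -> hit
J -> fault, evict P, frames [B, C, A, M, J]
P -> fault, evict B, frames [C, A, M, J, P]
B -> fault, evict C, frames [A, M, J, P, B]
J -> hit
M -> hit
A -> hit
M -> hit
C -> fault, evict A, frames [M, J, P, B, C]
Hits: 5 of 14 references → 5/14 = 0.3571.

0.36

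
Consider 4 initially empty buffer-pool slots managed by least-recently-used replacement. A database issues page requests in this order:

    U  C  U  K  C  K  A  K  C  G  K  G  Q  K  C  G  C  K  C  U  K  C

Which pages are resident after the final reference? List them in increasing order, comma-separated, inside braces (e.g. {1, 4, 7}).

U → miss, frames [U]
C → miss, frames [U, C]
U → hit
K → miss, frames [C, U, K]
C → hit
K → hit
A → miss, frames [U, C, K, A]
K → hit
C → hit
G → miss, evict U, frames [A, K, C, G]
K → hit
G → hit
Q → miss, evict A, frames [C, K, G, Q]
K → hit
C → hit
G → hit
C → hit
K → hit
C → hit
U → miss, evict Q, frames [G, K, C, U]
K → hit
C → hit

{C, G, K, U}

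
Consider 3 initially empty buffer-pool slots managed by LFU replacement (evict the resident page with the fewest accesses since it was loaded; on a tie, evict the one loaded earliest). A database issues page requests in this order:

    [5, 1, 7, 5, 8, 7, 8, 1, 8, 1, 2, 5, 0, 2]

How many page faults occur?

9

5: fault, frames (5)
1: fault, frames (5 1)
7: fault, frames (5 1 7)
5: hit
8: fault, evict 1, frames (5 7 8)
7: hit
8: hit
1: fault, evict 5, frames (7 8 1)
8: hit
1: hit
2: fault, evict 7, frames (8 1 2)
5: fault, evict 2, frames (8 1 5)
0: fault, evict 5, frames (8 1 0)
2: fault, evict 0, frames (8 1 2)
Page faults: 9.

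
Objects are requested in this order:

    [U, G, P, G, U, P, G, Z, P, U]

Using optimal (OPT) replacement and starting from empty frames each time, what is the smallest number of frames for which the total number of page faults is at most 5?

f=1: 10 faults
f=2: 7 faults
f=3: 4 faults
f=4: 4 faults
Smallest f with faults ≤ 5 is 3.

3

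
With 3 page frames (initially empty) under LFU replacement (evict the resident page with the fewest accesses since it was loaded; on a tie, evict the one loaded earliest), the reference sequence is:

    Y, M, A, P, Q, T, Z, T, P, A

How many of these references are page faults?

9

Y -> miss, frames {Y}
M -> miss, frames {Y,M}
A -> miss, frames {Y,M,A}
P -> miss, evict Y, frames {M,A,P}
Q -> miss, evict M, frames {A,P,Q}
T -> miss, evict A, frames {P,Q,T}
Z -> miss, evict P, frames {Q,T,Z}
T -> hit
P -> miss, evict Q, frames {T,Z,P}
A -> miss, evict Z, frames {T,P,A}
Page faults: 9.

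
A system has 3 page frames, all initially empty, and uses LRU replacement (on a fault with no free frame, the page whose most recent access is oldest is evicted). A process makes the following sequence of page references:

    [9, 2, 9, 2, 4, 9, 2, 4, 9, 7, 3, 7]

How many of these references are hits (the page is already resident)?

7

9: fault, frames {9}
2: fault, frames {9,2}
9: hit
2: hit
4: fault, frames {9,2,4}
9: hit
2: hit
4: hit
9: hit
7: fault, evict 2, frames {4,9,7}
3: fault, evict 4, frames {9,7,3}
7: hit
Hits: 7.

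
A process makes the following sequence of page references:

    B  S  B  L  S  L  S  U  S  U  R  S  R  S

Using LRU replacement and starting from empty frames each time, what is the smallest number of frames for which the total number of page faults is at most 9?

f=1: 14 faults
f=2: 7 faults
f=3: 5 faults
f=4: 5 faults
f=5: 5 faults
Smallest f with faults ≤ 9 is 2.

2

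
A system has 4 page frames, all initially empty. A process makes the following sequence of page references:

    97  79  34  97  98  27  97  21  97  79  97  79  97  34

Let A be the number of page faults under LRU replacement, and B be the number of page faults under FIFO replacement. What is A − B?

Under LRU: F F F . F F . F . F . . . F → 8 faults.
Under FIFO: F F F . F F F F . F . . . F → 9 faults.
A − B = 8 − 9 = -1.

-1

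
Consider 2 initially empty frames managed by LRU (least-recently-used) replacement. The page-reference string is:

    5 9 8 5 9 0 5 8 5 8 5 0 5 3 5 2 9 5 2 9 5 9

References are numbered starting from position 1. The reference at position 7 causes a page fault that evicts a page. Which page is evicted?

pos 1: 5: miss, frames [5]
pos 2: 9: miss, frames [5, 9]
pos 3: 8: miss, evict 5, frames [9, 8]
pos 4: 5: miss, evict 9, frames [8, 5]
pos 5: 9: miss, evict 8, frames [5, 9]
pos 6: 0: miss, evict 5, frames [9, 0]
pos 7: 5: miss, evict 9, frames [0, 5]
At position 7, page 9 is evicted.

9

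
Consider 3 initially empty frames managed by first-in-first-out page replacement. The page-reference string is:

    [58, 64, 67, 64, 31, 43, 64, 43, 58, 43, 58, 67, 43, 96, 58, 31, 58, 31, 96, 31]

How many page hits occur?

8

58: miss, frames {58}
64: miss, frames {58,64}
67: miss, frames {58,64,67}
64: hit
31: miss, evict 58, frames {64,67,31}
43: miss, evict 64, frames {67,31,43}
64: miss, evict 67, frames {31,43,64}
43: hit
58: miss, evict 31, frames {43,64,58}
43: hit
58: hit
67: miss, evict 43, frames {64,58,67}
43: miss, evict 64, frames {58,67,43}
96: miss, evict 58, frames {67,43,96}
58: miss, evict 67, frames {43,96,58}
31: miss, evict 43, frames {96,58,31}
58: hit
31: hit
96: hit
31: hit
Hits: 8.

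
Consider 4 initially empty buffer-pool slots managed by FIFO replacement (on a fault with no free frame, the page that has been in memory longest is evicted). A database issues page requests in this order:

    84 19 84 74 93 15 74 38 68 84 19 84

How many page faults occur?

84 → fault, frames (84)
19 → fault, frames (84 19)
84 → hit
74 → fault, frames (84 19 74)
93 → fault, frames (84 19 74 93)
15 → fault, evict 84, frames (19 74 93 15)
74 → hit
38 → fault, evict 19, frames (74 93 15 38)
68 → fault, evict 74, frames (93 15 38 68)
84 → fault, evict 93, frames (15 38 68 84)
19 → fault, evict 15, frames (38 68 84 19)
84 → hit
Page faults: 9.

9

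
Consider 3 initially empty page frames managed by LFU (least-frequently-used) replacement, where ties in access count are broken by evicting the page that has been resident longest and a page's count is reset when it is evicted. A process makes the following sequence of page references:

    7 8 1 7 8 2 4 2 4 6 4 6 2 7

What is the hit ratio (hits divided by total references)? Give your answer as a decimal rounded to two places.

7 -> fault, frames (7)
8 -> fault, frames (7 8)
1 -> fault, frames (7 8 1)
7 -> hit
8 -> hit
2 -> fault, evict 1, frames (7 8 2)
4 -> fault, evict 2, frames (7 8 4)
2 -> fault, evict 4, frames (7 8 2)
4 -> fault, evict 2, frames (7 8 4)
6 -> fault, evict 4, frames (7 8 6)
4 -> fault, evict 6, frames (7 8 4)
6 -> fault, evict 4, frames (7 8 6)
2 -> fault, evict 6, frames (7 8 2)
7 -> hit
Hits: 3 of 14 references → 3/14 = 0.2143.

0.21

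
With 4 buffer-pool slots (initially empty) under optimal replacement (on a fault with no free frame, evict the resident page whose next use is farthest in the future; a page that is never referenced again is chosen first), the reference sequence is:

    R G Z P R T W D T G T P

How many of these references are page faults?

7

R: miss, frames [R]
G: miss, frames [R, G]
Z: miss, frames [R, G, Z]
P: miss, frames [R, G, Z, P]
R: hit
T: miss, evict Z, frames [R, G, P, T]
W: miss, evict R, frames [G, P, T, W]
D: miss, evict W, frames [G, P, T, D]
T: hit
G: hit
T: hit
P: hit
Page faults: 7.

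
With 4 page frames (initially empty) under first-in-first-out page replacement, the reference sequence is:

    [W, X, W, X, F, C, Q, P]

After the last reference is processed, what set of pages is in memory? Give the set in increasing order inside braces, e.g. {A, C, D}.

W → miss, frames [W]
X → miss, frames [W, X]
W → hit
X → hit
F → miss, frames [W, X, F]
C → miss, frames [W, X, F, C]
Q → miss, evict W, frames [X, F, C, Q]
P → miss, evict X, frames [F, C, Q, P]

{C, F, P, Q}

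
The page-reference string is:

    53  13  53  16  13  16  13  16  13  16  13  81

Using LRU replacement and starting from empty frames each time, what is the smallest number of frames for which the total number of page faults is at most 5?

2

f=1: 12 faults
f=2: 5 faults
f=3: 4 faults
f=4: 4 faults
Smallest f with faults ≤ 5 is 2.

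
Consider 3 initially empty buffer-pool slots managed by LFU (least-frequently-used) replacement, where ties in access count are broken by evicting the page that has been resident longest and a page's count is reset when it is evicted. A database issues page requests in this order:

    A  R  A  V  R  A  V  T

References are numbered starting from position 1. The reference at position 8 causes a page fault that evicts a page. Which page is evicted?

R

pos 1: A → miss, frames {A}
pos 2: R → miss, frames {A,R}
pos 3: A → hit
pos 4: V → miss, frames {A,R,V}
pos 5: R → hit
pos 6: A → hit
pos 7: V → hit
pos 8: T → miss, evict R, frames {A,V,T}
At position 8, page R is evicted.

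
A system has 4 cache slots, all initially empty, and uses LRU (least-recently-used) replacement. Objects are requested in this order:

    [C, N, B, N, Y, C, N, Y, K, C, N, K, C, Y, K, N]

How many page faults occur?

C → fault, frames [C]
N → fault, frames [C, N]
B → fault, frames [C, N, B]
N → hit
Y → fault, frames [C, B, N, Y]
C → hit
N → hit
Y → hit
K → fault, evict B, frames [C, N, Y, K]
C → hit
N → hit
K → hit
C → hit
Y → hit
K → hit
N → hit
Page faults: 5.

5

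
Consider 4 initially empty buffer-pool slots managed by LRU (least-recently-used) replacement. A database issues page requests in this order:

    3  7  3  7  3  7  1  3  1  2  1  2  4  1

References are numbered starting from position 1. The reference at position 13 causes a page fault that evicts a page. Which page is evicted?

pos 1: 3 → miss, frames (3)
pos 2: 7 → miss, frames (3 7)
pos 3: 3 → hit
pos 4: 7 → hit
pos 5: 3 → hit
pos 6: 7 → hit
pos 7: 1 → miss, frames (3 7 1)
pos 8: 3 → hit
pos 9: 1 → hit
pos 10: 2 → miss, frames (7 3 1 2)
pos 11: 1 → hit
pos 12: 2 → hit
pos 13: 4 → miss, evict 7, frames (3 1 2 4)
At position 13, page 7 is evicted.

7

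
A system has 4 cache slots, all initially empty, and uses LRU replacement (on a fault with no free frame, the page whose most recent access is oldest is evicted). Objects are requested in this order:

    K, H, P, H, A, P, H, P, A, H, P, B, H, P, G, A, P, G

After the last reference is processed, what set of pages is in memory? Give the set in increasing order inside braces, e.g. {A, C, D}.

{A, G, H, P}

K: miss, frames (K)
H: miss, frames (K H)
P: miss, frames (K H P)
H: hit
A: miss, frames (K P H A)
P: hit
H: hit
P: hit
A: hit
H: hit
P: hit
B: miss, evict K, frames (A H P B)
H: hit
P: hit
G: miss, evict A, frames (B H P G)
A: miss, evict B, frames (H P G A)
P: hit
G: hit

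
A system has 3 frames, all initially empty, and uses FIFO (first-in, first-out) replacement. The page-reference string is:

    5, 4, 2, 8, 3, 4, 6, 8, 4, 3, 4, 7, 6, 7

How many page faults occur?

12

5 → miss, frames (5)
4 → miss, frames (5 4)
2 → miss, frames (5 4 2)
8 → miss, evict 5, frames (4 2 8)
3 → miss, evict 4, frames (2 8 3)
4 → miss, evict 2, frames (8 3 4)
6 → miss, evict 8, frames (3 4 6)
8 → miss, evict 3, frames (4 6 8)
4 → hit
3 → miss, evict 4, frames (6 8 3)
4 → miss, evict 6, frames (8 3 4)
7 → miss, evict 8, frames (3 4 7)
6 → miss, evict 3, frames (4 7 6)
7 → hit
Page faults: 12.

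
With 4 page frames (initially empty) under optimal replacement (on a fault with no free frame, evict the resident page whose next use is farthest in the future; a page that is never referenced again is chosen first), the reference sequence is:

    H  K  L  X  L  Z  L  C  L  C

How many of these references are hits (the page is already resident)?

4

H: fault, frames [H]
K: fault, frames [H, K]
L: fault, frames [H, K, L]
X: fault, frames [H, K, L, X]
L: hit
Z: fault, evict X, frames [H, K, L, Z]
L: hit
C: fault, evict Z, frames [H, K, L, C]
L: hit
C: hit
Hits: 4.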